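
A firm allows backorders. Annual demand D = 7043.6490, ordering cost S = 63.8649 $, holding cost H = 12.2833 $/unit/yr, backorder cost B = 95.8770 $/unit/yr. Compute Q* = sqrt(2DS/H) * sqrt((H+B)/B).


sqrt(2DS/H) = 270.6372
sqrt((H+B)/B) = 1.0621
Q* = 270.6372 * 1.0621 = 287.4512

287.4512 units


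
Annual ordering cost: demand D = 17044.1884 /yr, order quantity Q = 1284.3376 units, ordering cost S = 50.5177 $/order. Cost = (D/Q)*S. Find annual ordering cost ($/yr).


Number of orders = D/Q = 13.2708
Cost = 13.2708 * 50.5177 = 670.4103

670.4103 $/yr


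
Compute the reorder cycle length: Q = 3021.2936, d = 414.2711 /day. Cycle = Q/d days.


Cycle = 3021.2936 / 414.2711 = 7.2930

7.2930 days


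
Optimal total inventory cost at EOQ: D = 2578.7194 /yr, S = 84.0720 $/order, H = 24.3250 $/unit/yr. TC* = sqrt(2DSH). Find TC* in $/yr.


2*D*S*H = 10547227.4384
TC* = sqrt(10547227.4384) = 3247.6495

3247.6495 $/yr


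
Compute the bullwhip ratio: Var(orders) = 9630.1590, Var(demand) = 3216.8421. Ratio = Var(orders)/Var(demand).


BW = 9630.1590 / 3216.8421 = 2.9937

2.9937


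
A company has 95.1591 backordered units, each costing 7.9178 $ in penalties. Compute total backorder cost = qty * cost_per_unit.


Total = 95.1591 * 7.9178 = 753.4507

753.4507 $


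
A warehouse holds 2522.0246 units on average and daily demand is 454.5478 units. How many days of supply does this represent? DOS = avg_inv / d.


DOS = 2522.0246 / 454.5478 = 5.5484

5.5484 days


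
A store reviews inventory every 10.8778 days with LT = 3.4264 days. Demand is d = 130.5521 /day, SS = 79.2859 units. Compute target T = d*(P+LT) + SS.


P + LT = 14.3042
d*(P+LT) = 130.5521 * 14.3042 = 1867.4433
T = 1867.4433 + 79.2859 = 1946.7292

1946.7292 units


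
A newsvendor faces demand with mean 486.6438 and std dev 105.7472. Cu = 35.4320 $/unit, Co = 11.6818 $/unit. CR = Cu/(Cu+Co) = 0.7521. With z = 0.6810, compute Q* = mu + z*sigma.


CR = Cu/(Cu+Co) = 35.4320/(35.4320+11.6818) = 0.7521
z = 0.6810
Q* = 486.6438 + 0.6810 * 105.7472 = 558.6576

558.6576 units


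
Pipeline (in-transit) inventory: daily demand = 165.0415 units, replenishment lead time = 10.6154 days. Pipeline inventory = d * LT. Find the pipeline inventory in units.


Pipeline = 165.0415 * 10.6154 = 1751.9815

1751.9815 units


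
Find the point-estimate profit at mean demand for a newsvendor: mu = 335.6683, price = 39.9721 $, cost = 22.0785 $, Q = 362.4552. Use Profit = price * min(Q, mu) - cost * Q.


Sales at mu = min(362.4552, 335.6683) = 335.6683
Revenue = 39.9721 * 335.6683 = 13417.3669
Total cost = 22.0785 * 362.4552 = 8002.4671
Profit = 13417.3669 - 8002.4671 = 5414.8997

5414.8997 $


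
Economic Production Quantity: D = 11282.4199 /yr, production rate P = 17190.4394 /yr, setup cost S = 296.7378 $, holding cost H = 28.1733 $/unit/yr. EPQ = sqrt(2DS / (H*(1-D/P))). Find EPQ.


1 - D/P = 1 - 0.6563 = 0.3437
H*(1-D/P) = 9.6826
2DS = 6695840.9196
EPQ = sqrt(691532.2921) = 831.5842

831.5842 units


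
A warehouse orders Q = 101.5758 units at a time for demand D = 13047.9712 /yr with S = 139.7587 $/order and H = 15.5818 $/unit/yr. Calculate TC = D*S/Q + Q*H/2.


Ordering cost = D*S/Q = 17952.7751
Holding cost = Q*H/2 = 791.3669
TC = 17952.7751 + 791.3669 = 18744.1420

18744.1420 $/yr


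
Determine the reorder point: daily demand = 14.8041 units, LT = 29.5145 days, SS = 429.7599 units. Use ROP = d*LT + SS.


d*LT = 14.8041 * 29.5145 = 436.9356
ROP = 436.9356 + 429.7599 = 866.6955

866.6955 units


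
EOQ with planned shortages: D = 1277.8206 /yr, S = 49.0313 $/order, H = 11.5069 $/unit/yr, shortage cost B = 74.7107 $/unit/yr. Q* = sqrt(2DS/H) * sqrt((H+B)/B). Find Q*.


sqrt(2DS/H) = 104.3536
sqrt((H+B)/B) = 1.0743
Q* = 104.3536 * 1.0743 = 112.1022

112.1022 units


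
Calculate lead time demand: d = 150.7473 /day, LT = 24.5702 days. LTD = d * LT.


LTD = 150.7473 * 24.5702 = 3703.8913

3703.8913 units


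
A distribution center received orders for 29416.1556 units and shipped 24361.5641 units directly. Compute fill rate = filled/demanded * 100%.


FR = 24361.5641 / 29416.1556 * 100 = 82.8170

82.8170%


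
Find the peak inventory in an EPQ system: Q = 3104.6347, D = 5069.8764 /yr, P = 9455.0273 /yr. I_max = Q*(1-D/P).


D/P = 0.5362
1 - D/P = 0.4638
I_max = 3104.6347 * 0.4638 = 1439.8998

1439.8998 units


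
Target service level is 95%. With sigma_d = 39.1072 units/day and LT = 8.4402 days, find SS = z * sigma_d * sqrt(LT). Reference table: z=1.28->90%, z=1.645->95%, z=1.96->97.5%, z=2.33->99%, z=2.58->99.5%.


From the table, SL = 95% corresponds to z = 1.645
sqrt(LT) = sqrt(8.4402) = 2.9052
SS = 1.645 * 39.1072 * 2.9052 = 186.8956

186.8956 units


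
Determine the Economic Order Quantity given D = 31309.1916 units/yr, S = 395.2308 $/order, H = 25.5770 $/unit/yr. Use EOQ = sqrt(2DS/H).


2*D*S = 2 * 31309.1916 * 395.2308 = 24748713.6868
2*D*S/H = 967615.9709
EOQ = sqrt(967615.9709) = 983.6747

983.6747 units


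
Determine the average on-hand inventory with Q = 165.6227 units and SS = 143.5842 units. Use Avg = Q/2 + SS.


Q/2 = 82.8114
Avg = 82.8114 + 143.5842 = 226.3956

226.3956 units


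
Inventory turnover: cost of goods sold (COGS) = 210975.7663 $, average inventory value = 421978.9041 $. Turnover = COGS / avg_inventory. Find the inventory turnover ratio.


Turnover = 210975.7663 / 421978.9041 = 0.5000

0.5000


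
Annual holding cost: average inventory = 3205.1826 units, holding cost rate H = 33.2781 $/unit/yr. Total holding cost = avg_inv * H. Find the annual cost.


Cost = 3205.1826 * 33.2781 = 106662.3871

106662.3871 $/yr


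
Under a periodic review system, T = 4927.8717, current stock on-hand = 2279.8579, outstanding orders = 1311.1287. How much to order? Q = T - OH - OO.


Inventory position = OH + OO = 2279.8579 + 1311.1287 = 3590.9866
Q = 4927.8717 - 3590.9866 = 1336.8851

1336.8851 units


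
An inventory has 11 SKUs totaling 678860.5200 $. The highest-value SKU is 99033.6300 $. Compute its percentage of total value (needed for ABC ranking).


Top item = 99033.6300
Total = 678860.5200
Percentage = 99033.6300 / 678860.5200 * 100 = 14.5882

14.5882%


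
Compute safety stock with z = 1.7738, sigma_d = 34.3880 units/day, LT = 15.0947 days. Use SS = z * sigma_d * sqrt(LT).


sqrt(LT) = sqrt(15.0947) = 3.8852
SS = 1.7738 * 34.3880 * 3.8852 = 236.9866

236.9866 units


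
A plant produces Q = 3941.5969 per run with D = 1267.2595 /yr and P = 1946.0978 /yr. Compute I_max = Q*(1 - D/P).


D/P = 0.6512
1 - D/P = 0.3488
I_max = 3941.5969 * 0.3488 = 1374.9088

1374.9088 units


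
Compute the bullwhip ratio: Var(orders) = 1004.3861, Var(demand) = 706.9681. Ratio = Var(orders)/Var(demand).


BW = 1004.3861 / 706.9681 = 1.4207

1.4207


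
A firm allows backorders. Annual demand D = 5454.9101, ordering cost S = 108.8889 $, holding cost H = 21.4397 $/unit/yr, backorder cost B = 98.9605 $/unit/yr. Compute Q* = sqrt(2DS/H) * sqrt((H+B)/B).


sqrt(2DS/H) = 235.3918
sqrt((H+B)/B) = 1.1030
Q* = 235.3918 * 1.1030 = 259.6414

259.6414 units


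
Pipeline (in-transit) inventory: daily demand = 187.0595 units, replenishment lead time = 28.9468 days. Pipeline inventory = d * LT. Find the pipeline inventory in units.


Pipeline = 187.0595 * 28.9468 = 5414.7739

5414.7739 units


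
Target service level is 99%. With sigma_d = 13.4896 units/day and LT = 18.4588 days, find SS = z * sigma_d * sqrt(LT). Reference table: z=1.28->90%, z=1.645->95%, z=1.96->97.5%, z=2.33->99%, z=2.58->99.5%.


From the table, SL = 99% corresponds to z = 2.33
sqrt(LT) = sqrt(18.4588) = 4.2964
SS = 2.33 * 13.4896 * 4.2964 = 135.0382

135.0382 units


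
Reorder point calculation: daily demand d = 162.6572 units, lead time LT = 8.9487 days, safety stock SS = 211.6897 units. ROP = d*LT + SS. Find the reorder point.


d*LT = 162.6572 * 8.9487 = 1455.5705
ROP = 1455.5705 + 211.6897 = 1667.2602

1667.2602 units


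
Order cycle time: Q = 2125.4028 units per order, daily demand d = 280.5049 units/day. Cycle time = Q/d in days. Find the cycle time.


Cycle = 2125.4028 / 280.5049 = 7.5771

7.5771 days


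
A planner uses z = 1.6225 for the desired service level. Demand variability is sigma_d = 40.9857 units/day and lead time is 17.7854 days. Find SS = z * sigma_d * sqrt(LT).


sqrt(LT) = sqrt(17.7854) = 4.2173
SS = 1.6225 * 40.9857 * 4.2173 = 280.4458

280.4458 units


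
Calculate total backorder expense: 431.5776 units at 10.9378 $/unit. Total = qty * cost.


Total = 431.5776 * 10.9378 = 4720.5095

4720.5095 $


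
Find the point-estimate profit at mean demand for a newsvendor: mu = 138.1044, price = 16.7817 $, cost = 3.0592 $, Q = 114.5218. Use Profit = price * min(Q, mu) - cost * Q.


Sales at mu = min(114.5218, 138.1044) = 114.5218
Revenue = 16.7817 * 114.5218 = 1921.8705
Total cost = 3.0592 * 114.5218 = 350.3451
Profit = 1921.8705 - 350.3451 = 1571.5254

1571.5254 $


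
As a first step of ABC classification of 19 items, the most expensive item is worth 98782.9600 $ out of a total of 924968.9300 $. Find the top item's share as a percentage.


Top item = 98782.9600
Total = 924968.9300
Percentage = 98782.9600 / 924968.9300 * 100 = 10.6796

10.6796%


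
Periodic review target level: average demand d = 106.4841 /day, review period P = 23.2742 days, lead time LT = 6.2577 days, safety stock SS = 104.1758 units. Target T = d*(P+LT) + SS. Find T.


P + LT = 29.5319
d*(P+LT) = 106.4841 * 29.5319 = 3144.6778
T = 3144.6778 + 104.1758 = 3248.8536

3248.8536 units


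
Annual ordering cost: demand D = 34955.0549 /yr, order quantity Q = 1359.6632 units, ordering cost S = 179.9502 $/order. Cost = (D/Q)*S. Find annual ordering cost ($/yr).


Number of orders = D/Q = 25.7086
Cost = 25.7086 * 179.9502 = 4626.2700

4626.2700 $/yr


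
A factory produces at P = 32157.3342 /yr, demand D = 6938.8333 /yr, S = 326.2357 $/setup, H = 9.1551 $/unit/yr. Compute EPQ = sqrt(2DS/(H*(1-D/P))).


1 - D/P = 1 - 0.2158 = 0.7842
H*(1-D/P) = 7.1796
2DS = 4527390.2776
EPQ = sqrt(630587.8723) = 794.0956

794.0956 units


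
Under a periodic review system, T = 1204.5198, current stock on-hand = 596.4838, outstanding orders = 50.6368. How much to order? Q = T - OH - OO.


Inventory position = OH + OO = 596.4838 + 50.6368 = 647.1206
Q = 1204.5198 - 647.1206 = 557.3992

557.3992 units


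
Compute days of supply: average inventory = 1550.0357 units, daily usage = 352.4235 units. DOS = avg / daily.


DOS = 1550.0357 / 352.4235 = 4.3982

4.3982 days


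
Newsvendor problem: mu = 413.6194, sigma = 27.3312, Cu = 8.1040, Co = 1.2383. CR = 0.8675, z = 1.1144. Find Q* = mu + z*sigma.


CR = Cu/(Cu+Co) = 8.1040/(8.1040+1.2383) = 0.8675
z = 1.1144
Q* = 413.6194 + 1.1144 * 27.3312 = 444.0773

444.0773 units


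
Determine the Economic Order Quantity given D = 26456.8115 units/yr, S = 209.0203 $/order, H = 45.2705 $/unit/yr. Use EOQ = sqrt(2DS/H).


2*D*S = 2 * 26456.8115 * 209.0203 = 11060021.3535
2*D*S/H = 244309.6797
EOQ = sqrt(244309.6797) = 494.2769

494.2769 units


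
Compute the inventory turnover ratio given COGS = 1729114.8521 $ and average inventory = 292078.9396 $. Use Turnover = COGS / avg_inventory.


Turnover = 1729114.8521 / 292078.9396 = 5.9200

5.9200


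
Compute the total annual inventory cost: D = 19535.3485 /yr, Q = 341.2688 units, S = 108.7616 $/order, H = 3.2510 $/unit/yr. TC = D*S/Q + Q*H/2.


Ordering cost = D*S/Q = 6225.8717
Holding cost = Q*H/2 = 554.7324
TC = 6225.8717 + 554.7324 = 6780.6041

6780.6041 $/yr


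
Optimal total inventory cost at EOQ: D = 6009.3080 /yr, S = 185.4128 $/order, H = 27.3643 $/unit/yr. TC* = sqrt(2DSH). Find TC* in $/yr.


2*D*S*H = 60978749.6371
TC* = sqrt(60978749.6371) = 7808.8891

7808.8891 $/yr


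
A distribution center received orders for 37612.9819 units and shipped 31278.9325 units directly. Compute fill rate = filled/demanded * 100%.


FR = 31278.9325 / 37612.9819 * 100 = 83.1599

83.1599%


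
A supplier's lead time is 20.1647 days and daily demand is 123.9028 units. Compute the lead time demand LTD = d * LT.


LTD = 123.9028 * 20.1647 = 2498.4628

2498.4628 units


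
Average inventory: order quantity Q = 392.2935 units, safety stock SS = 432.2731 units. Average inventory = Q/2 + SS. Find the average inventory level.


Q/2 = 196.1467
Avg = 196.1467 + 432.2731 = 628.4198

628.4198 units


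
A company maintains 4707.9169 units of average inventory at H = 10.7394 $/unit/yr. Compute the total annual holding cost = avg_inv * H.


Cost = 4707.9169 * 10.7394 = 50560.2028

50560.2028 $/yr


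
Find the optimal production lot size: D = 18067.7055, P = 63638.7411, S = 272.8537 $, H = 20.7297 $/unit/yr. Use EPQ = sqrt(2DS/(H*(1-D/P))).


1 - D/P = 1 - 0.2839 = 0.7161
H*(1-D/P) = 14.8443
2DS = 9859680.5924
EPQ = sqrt(664205.5663) = 814.9881

814.9881 units


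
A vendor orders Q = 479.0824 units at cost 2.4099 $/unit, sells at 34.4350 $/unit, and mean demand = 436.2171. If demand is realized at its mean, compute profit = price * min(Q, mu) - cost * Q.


Sales at mu = min(479.0824, 436.2171) = 436.2171
Revenue = 34.4350 * 436.2171 = 15021.1358
Total cost = 2.4099 * 479.0824 = 1154.5407
Profit = 15021.1358 - 1154.5407 = 13866.5952

13866.5952 $


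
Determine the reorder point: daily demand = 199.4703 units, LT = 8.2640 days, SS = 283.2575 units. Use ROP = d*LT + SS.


d*LT = 199.4703 * 8.2640 = 1648.4226
ROP = 1648.4226 + 283.2575 = 1931.6801

1931.6801 units


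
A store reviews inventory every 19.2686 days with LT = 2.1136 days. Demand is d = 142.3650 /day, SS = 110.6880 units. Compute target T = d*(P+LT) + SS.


P + LT = 21.3822
d*(P+LT) = 142.3650 * 21.3822 = 3044.0769
T = 3044.0769 + 110.6880 = 3154.7649

3154.7649 units


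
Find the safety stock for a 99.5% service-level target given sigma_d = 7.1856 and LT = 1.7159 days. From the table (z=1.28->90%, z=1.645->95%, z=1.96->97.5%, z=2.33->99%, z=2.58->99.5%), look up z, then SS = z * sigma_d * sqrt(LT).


From the table, SL = 99.5% corresponds to z = 2.58
sqrt(LT) = sqrt(1.7159) = 1.3099
SS = 2.58 * 7.1856 * 1.3099 = 24.2845

24.2845 units


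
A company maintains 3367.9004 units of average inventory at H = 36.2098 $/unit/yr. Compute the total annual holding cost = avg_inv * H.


Cost = 3367.9004 * 36.2098 = 121950.9999

121950.9999 $/yr


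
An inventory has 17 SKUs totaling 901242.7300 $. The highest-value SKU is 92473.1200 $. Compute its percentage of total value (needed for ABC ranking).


Top item = 92473.1200
Total = 901242.7300
Percentage = 92473.1200 / 901242.7300 * 100 = 10.2606

10.2606%


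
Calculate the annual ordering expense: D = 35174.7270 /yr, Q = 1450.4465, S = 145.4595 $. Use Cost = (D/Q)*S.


Number of orders = D/Q = 24.2510
Cost = 24.2510 * 145.4595 = 3527.5332

3527.5332 $/yr


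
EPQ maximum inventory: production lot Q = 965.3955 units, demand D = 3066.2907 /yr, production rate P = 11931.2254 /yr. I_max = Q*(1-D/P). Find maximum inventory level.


D/P = 0.2570
1 - D/P = 0.7430
I_max = 965.3955 * 0.7430 = 717.2916

717.2916 units


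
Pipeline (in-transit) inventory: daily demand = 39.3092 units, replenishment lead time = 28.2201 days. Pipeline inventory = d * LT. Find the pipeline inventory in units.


Pipeline = 39.3092 * 28.2201 = 1109.3096

1109.3096 units


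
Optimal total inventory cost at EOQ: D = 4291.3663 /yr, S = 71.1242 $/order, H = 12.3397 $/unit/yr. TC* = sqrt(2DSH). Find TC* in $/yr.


2*D*S*H = 7532646.3445
TC* = sqrt(7532646.3445) = 2744.5667

2744.5667 $/yr


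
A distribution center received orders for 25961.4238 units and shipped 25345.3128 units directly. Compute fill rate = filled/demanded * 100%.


FR = 25345.3128 / 25961.4238 * 100 = 97.6268

97.6268%


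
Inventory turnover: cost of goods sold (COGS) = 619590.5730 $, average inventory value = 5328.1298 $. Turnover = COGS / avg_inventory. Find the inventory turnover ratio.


Turnover = 619590.5730 / 5328.1298 = 116.2867

116.2867


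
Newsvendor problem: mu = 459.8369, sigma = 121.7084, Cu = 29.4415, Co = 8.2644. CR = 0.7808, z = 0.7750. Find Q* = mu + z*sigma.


CR = Cu/(Cu+Co) = 29.4415/(29.4415+8.2644) = 0.7808
z = 0.7750
Q* = 459.8369 + 0.7750 * 121.7084 = 554.1609

554.1609 units


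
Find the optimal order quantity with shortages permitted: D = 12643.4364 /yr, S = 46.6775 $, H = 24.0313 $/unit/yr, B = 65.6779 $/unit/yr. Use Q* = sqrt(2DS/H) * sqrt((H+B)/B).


sqrt(2DS/H) = 221.6219
sqrt((H+B)/B) = 1.1687
Q* = 221.6219 * 1.1687 = 259.0130

259.0130 units


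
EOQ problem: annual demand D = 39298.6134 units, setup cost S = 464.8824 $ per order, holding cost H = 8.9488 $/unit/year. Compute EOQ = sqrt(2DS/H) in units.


2*D*S = 2 * 39298.6134 * 464.8824 = 36538467.4281
2*D*S/H = 4083057.7763
EOQ = sqrt(4083057.7763) = 2020.6578

2020.6578 units


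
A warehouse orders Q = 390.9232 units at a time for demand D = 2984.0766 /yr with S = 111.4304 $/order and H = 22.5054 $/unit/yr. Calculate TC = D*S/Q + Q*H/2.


Ordering cost = D*S/Q = 850.5938
Holding cost = Q*H/2 = 4398.9415
TC = 850.5938 + 4398.9415 = 5249.5353

5249.5353 $/yr


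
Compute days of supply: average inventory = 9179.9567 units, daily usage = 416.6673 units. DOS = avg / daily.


DOS = 9179.9567 / 416.6673 = 22.0319

22.0319 days


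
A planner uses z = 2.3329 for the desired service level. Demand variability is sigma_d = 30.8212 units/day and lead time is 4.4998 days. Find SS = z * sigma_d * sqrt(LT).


sqrt(LT) = sqrt(4.4998) = 2.1213
SS = 2.3329 * 30.8212 * 2.1213 = 152.5254

152.5254 units


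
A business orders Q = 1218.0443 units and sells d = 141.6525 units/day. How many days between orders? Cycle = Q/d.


Cycle = 1218.0443 / 141.6525 = 8.5988

8.5988 days


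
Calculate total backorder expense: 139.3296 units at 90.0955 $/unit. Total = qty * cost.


Total = 139.3296 * 90.0955 = 12552.9700

12552.9700 $


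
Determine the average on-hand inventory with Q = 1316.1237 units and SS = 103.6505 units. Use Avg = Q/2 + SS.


Q/2 = 658.0619
Avg = 658.0619 + 103.6505 = 761.7124

761.7124 units


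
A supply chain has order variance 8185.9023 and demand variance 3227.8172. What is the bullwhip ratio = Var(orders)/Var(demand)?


BW = 8185.9023 / 3227.8172 = 2.5360

2.5360


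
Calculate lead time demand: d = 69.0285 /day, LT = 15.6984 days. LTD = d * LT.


LTD = 69.0285 * 15.6984 = 1083.6370

1083.6370 units


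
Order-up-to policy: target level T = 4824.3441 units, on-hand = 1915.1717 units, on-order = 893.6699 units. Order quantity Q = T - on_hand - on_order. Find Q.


Inventory position = OH + OO = 1915.1717 + 893.6699 = 2808.8416
Q = 4824.3441 - 2808.8416 = 2015.5025

2015.5025 units


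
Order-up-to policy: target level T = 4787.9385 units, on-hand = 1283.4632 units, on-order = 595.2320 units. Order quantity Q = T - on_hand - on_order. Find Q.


Inventory position = OH + OO = 1283.4632 + 595.2320 = 1878.6952
Q = 4787.9385 - 1878.6952 = 2909.2433

2909.2433 units


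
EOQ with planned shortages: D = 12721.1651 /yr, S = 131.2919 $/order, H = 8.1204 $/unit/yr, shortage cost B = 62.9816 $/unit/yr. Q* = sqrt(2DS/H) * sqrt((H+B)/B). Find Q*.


sqrt(2DS/H) = 641.3701
sqrt((H+B)/B) = 1.0625
Q* = 641.3701 * 1.0625 = 681.4638

681.4638 units


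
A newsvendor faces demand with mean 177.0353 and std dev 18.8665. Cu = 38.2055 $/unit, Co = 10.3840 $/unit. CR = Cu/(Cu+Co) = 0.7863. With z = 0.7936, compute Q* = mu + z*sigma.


CR = Cu/(Cu+Co) = 38.2055/(38.2055+10.3840) = 0.7863
z = 0.7936
Q* = 177.0353 + 0.7936 * 18.8665 = 192.0078

192.0078 units


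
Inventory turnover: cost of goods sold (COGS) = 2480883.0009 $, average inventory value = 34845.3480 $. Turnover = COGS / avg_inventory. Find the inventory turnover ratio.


Turnover = 2480883.0009 / 34845.3480 = 71.1970

71.1970


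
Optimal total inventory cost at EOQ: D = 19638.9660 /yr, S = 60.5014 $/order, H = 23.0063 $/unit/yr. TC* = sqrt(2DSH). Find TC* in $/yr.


2*D*S*H = 54671478.2576
TC* = sqrt(54671478.2576) = 7394.0164

7394.0164 $/yr


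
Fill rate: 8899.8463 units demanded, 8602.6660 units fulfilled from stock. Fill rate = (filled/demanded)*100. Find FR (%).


FR = 8602.6660 / 8899.8463 * 100 = 96.6608

96.6608%


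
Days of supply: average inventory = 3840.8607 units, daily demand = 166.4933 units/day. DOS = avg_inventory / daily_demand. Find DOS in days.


DOS = 3840.8607 / 166.4933 = 23.0692

23.0692 days


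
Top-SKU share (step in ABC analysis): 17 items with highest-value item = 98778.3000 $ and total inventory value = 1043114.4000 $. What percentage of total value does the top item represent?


Top item = 98778.3000
Total = 1043114.4000
Percentage = 98778.3000 / 1043114.4000 * 100 = 9.4696

9.4696%


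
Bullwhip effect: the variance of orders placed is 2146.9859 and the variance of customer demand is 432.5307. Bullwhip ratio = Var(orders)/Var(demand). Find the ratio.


BW = 2146.9859 / 432.5307 = 4.9638

4.9638


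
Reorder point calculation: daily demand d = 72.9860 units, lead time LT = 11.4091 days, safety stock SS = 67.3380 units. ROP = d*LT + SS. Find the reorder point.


d*LT = 72.9860 * 11.4091 = 832.7046
ROP = 832.7046 + 67.3380 = 900.0426

900.0426 units


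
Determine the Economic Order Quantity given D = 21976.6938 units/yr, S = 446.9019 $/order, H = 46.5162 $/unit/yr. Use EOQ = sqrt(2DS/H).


2*D*S = 2 * 21976.6938 * 446.9019 = 19642852.4299
2*D*S/H = 422279.8171
EOQ = sqrt(422279.8171) = 649.8306

649.8306 units


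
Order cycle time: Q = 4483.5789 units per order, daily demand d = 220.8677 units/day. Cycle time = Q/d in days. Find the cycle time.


Cycle = 4483.5789 / 220.8677 = 20.2998

20.2998 days


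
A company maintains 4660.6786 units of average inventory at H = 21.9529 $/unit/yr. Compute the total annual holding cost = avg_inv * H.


Cost = 4660.6786 * 21.9529 = 102315.4112

102315.4112 $/yr


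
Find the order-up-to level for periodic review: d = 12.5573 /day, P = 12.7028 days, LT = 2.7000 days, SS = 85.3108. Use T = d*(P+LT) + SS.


P + LT = 15.4028
d*(P+LT) = 12.5573 * 15.4028 = 193.4176
T = 193.4176 + 85.3108 = 278.7284

278.7284 units


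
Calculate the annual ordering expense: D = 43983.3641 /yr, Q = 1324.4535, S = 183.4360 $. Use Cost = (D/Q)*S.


Number of orders = D/Q = 33.2087
Cost = 33.2087 * 183.4360 = 6091.6690

6091.6690 $/yr


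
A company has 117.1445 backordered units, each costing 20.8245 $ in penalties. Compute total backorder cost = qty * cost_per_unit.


Total = 117.1445 * 20.8245 = 2439.4756

2439.4756 $


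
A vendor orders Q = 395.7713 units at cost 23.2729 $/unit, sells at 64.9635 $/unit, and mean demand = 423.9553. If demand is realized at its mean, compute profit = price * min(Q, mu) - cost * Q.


Sales at mu = min(395.7713, 423.9553) = 395.7713
Revenue = 64.9635 * 395.7713 = 25710.6888
Total cost = 23.2729 * 395.7713 = 9210.7459
Profit = 25710.6888 - 9210.7459 = 16499.9430

16499.9430 $


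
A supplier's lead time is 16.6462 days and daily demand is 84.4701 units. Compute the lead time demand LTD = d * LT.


LTD = 84.4701 * 16.6462 = 1406.1062

1406.1062 units


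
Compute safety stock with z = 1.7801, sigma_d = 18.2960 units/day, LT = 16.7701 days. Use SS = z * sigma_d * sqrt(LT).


sqrt(LT) = sqrt(16.7701) = 4.0951
SS = 1.7801 * 18.2960 * 4.0951 = 133.3731

133.3731 units


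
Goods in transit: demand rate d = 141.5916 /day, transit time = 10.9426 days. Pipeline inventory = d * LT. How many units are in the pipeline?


Pipeline = 141.5916 * 10.9426 = 1549.3802

1549.3802 units


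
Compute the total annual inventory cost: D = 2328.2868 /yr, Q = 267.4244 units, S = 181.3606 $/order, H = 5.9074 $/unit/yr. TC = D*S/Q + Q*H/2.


Ordering cost = D*S/Q = 1578.9864
Holding cost = Q*H/2 = 789.8915
TC = 1578.9864 + 789.8915 = 2368.8779

2368.8779 $/yr


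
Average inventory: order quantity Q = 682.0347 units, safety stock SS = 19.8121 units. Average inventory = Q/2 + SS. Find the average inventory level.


Q/2 = 341.0174
Avg = 341.0174 + 19.8121 = 360.8295

360.8295 units


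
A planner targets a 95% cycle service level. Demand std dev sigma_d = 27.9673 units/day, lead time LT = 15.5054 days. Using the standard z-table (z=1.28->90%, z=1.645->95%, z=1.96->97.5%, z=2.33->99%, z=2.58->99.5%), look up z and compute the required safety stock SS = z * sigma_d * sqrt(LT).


From the table, SL = 95% corresponds to z = 1.645
sqrt(LT) = sqrt(15.5054) = 3.9377
SS = 1.645 * 27.9673 * 3.9377 = 181.1582

181.1582 units


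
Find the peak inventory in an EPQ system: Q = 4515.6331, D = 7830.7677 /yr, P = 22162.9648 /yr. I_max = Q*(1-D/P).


D/P = 0.3533
1 - D/P = 0.6467
I_max = 4515.6331 * 0.6467 = 2920.1393

2920.1393 units


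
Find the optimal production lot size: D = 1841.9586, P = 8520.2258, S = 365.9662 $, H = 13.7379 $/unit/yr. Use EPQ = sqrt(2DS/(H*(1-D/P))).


1 - D/P = 1 - 0.2162 = 0.7838
H*(1-D/P) = 10.7680
2DS = 1348189.1788
EPQ = sqrt(125203.8834) = 353.8416

353.8416 units


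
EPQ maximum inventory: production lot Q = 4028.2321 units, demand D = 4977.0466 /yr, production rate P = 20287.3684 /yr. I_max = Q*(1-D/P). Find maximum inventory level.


D/P = 0.2453
1 - D/P = 0.7547
I_max = 4028.2321 * 0.7547 = 3039.9965

3039.9965 units


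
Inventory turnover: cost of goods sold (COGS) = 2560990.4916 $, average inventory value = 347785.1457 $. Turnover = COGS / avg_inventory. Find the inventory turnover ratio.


Turnover = 2560990.4916 / 347785.1457 = 7.3637

7.3637


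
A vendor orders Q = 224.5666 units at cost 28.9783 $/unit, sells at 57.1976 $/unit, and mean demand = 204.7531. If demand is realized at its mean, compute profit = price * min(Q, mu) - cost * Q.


Sales at mu = min(224.5666, 204.7531) = 204.7531
Revenue = 57.1976 * 204.7531 = 11711.3859
Total cost = 28.9783 * 224.5666 = 6507.5583
Profit = 11711.3859 - 6507.5583 = 5203.8276

5203.8276 $


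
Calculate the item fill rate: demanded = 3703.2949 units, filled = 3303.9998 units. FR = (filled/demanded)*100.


FR = 3303.9998 / 3703.2949 * 100 = 89.2178

89.2178%


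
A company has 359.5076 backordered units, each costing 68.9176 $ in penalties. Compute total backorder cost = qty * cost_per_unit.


Total = 359.5076 * 68.9176 = 24776.4010

24776.4010 $


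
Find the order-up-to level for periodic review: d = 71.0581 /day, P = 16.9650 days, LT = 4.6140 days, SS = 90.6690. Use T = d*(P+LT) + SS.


P + LT = 21.5790
d*(P+LT) = 71.0581 * 21.5790 = 1533.3627
T = 1533.3627 + 90.6690 = 1624.0317

1624.0317 units


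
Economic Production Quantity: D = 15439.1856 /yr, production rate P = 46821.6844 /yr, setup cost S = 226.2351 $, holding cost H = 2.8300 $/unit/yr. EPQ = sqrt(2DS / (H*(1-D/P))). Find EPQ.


1 - D/P = 1 - 0.3297 = 0.6703
H*(1-D/P) = 1.8968
2DS = 6985771.3963
EPQ = sqrt(3682878.9662) = 1919.0828

1919.0828 units


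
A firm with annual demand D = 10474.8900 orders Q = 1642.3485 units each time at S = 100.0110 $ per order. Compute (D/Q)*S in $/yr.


Number of orders = D/Q = 6.3780
Cost = 6.3780 * 100.0110 = 637.8696

637.8696 $/yr


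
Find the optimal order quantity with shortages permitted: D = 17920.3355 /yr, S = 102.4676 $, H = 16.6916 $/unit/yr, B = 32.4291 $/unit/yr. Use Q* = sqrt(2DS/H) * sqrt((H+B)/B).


sqrt(2DS/H) = 469.0643
sqrt((H+B)/B) = 1.2307
Q* = 469.0643 * 1.2307 = 577.2942

577.2942 units


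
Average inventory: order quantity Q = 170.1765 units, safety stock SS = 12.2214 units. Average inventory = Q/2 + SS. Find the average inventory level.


Q/2 = 85.0883
Avg = 85.0883 + 12.2214 = 97.3097

97.3097 units


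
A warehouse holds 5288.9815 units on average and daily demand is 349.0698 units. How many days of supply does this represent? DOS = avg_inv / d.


DOS = 5288.9815 / 349.0698 = 15.1516

15.1516 days


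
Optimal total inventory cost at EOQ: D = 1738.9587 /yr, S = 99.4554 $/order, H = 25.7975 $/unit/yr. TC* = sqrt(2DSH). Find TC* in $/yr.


2*D*S*H = 8923295.0434
TC* = sqrt(8923295.0434) = 2987.1885

2987.1885 $/yr


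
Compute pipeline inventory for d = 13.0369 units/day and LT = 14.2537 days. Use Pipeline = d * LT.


Pipeline = 13.0369 * 14.2537 = 185.8241

185.8241 units


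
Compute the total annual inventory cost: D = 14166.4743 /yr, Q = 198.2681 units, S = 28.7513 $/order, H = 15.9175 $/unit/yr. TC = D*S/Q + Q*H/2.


Ordering cost = D*S/Q = 2054.3121
Holding cost = Q*H/2 = 1577.9662
TC = 2054.3121 + 1577.9662 = 3632.2783

3632.2783 $/yr


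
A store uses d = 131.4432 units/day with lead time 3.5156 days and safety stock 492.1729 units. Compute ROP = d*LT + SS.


d*LT = 131.4432 * 3.5156 = 462.1017
ROP = 462.1017 + 492.1729 = 954.2746

954.2746 units


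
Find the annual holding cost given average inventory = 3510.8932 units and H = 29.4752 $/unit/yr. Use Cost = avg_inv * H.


Cost = 3510.8932 * 29.4752 = 103484.2792

103484.2792 $/yr


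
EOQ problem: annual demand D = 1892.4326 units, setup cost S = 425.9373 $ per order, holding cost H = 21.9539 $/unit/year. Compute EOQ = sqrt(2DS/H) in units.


2*D*S = 2 * 1892.4326 * 425.9373 = 1612115.2642
2*D*S/H = 73431.8396
EOQ = sqrt(73431.8396) = 270.9831

270.9831 units


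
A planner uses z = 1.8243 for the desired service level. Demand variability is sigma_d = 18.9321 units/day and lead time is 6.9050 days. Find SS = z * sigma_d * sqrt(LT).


sqrt(LT) = sqrt(6.9050) = 2.6277
SS = 1.8243 * 18.9321 * 2.6277 = 90.7563

90.7563 units


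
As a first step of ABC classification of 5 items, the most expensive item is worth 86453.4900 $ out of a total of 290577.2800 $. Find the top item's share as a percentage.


Top item = 86453.4900
Total = 290577.2800
Percentage = 86453.4900 / 290577.2800 * 100 = 29.7523

29.7523%


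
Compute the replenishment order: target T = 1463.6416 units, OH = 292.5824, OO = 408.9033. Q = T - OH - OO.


Inventory position = OH + OO = 292.5824 + 408.9033 = 701.4857
Q = 1463.6416 - 701.4857 = 762.1559

762.1559 units


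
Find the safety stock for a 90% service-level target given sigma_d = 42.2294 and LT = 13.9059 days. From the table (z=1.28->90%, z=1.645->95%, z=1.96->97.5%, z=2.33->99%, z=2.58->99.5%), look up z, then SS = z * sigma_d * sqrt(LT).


From the table, SL = 90% corresponds to z = 1.28
sqrt(LT) = sqrt(13.9059) = 3.7291
SS = 1.28 * 42.2294 * 3.7291 = 201.5693

201.5693 units


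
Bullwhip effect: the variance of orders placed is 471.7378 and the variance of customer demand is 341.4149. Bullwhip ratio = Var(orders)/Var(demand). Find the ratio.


BW = 471.7378 / 341.4149 = 1.3817

1.3817


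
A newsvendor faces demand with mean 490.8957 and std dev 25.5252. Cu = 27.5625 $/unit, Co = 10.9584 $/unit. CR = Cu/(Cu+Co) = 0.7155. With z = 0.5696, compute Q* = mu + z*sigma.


CR = Cu/(Cu+Co) = 27.5625/(27.5625+10.9584) = 0.7155
z = 0.5696
Q* = 490.8957 + 0.5696 * 25.5252 = 505.4349

505.4349 units


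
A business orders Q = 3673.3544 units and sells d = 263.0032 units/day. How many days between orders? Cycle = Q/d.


Cycle = 3673.3544 / 263.0032 = 13.9670

13.9670 days


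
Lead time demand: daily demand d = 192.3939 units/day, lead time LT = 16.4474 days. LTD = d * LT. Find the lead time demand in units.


LTD = 192.3939 * 16.4474 = 3164.3794

3164.3794 units


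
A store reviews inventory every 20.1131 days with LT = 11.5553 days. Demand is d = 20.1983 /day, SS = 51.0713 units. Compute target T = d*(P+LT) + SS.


P + LT = 31.6684
d*(P+LT) = 20.1983 * 31.6684 = 639.6478
T = 639.6478 + 51.0713 = 690.7191

690.7191 units


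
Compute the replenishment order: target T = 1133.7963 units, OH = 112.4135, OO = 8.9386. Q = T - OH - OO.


Inventory position = OH + OO = 112.4135 + 8.9386 = 121.3521
Q = 1133.7963 - 121.3521 = 1012.4442

1012.4442 units


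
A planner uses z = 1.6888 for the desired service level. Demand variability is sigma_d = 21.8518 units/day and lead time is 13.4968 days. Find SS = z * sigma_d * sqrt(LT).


sqrt(LT) = sqrt(13.4968) = 3.6738
SS = 1.6888 * 21.8518 * 3.6738 = 135.5754

135.5754 units


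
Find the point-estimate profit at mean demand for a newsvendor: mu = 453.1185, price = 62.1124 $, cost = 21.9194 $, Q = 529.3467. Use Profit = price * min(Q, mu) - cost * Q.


Sales at mu = min(529.3467, 453.1185) = 453.1185
Revenue = 62.1124 * 453.1185 = 28144.2775
Total cost = 21.9194 * 529.3467 = 11602.9621
Profit = 28144.2775 - 11602.9621 = 16541.3155

16541.3155 $


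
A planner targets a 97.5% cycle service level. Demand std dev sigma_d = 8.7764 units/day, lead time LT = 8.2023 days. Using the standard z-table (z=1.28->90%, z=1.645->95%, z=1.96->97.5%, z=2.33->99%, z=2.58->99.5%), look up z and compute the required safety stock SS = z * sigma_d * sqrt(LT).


From the table, SL = 97.5% corresponds to z = 1.96
sqrt(LT) = sqrt(8.2023) = 2.8640
SS = 1.96 * 8.7764 * 2.8640 = 49.2652

49.2652 units


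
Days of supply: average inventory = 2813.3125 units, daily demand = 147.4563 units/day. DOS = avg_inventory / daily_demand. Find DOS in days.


DOS = 2813.3125 / 147.4563 = 19.0790

19.0790 days


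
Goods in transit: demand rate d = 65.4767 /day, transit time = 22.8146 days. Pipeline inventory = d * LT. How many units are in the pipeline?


Pipeline = 65.4767 * 22.8146 = 1493.8247

1493.8247 units


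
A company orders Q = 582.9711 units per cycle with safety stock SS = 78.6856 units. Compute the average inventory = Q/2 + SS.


Q/2 = 291.4855
Avg = 291.4855 + 78.6856 = 370.1712

370.1712 units


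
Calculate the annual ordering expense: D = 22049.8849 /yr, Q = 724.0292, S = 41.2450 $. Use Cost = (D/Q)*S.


Number of orders = D/Q = 30.4544
Cost = 30.4544 * 41.2450 = 1256.0923

1256.0923 $/yr


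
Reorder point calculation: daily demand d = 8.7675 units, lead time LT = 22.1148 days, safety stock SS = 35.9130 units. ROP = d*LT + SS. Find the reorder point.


d*LT = 8.7675 * 22.1148 = 193.8915
ROP = 193.8915 + 35.9130 = 229.8045

229.8045 units


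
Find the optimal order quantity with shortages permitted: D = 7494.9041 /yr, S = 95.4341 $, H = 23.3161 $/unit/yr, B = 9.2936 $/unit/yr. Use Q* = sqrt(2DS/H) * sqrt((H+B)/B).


sqrt(2DS/H) = 247.6976
sqrt((H+B)/B) = 1.8732
Q* = 247.6976 * 1.8732 = 463.9843

463.9843 units


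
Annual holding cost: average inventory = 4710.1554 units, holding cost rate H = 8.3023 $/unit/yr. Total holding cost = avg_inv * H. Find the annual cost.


Cost = 4710.1554 * 8.3023 = 39105.1232

39105.1232 $/yr


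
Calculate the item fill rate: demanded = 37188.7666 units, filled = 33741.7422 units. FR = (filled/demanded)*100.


FR = 33741.7422 / 37188.7666 * 100 = 90.7310

90.7310%


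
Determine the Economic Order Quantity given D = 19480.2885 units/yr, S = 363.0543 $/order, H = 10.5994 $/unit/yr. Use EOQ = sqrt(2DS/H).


2*D*S = 2 * 19480.2885 * 363.0543 = 14144805.0103
2*D*S/H = 1334491.1042
EOQ = sqrt(1334491.1042) = 1155.2018

1155.2018 units


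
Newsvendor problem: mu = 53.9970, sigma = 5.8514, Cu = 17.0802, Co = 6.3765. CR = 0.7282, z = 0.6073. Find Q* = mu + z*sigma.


CR = Cu/(Cu+Co) = 17.0802/(17.0802+6.3765) = 0.7282
z = 0.6073
Q* = 53.9970 + 0.6073 * 5.8514 = 57.5506

57.5506 units


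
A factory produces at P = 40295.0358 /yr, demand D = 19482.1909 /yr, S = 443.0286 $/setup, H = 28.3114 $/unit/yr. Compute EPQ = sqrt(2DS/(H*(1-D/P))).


1 - D/P = 1 - 0.4835 = 0.5165
H*(1-D/P) = 14.6232
2DS = 17262335.5187
EPQ = sqrt(1180479.1093) = 1086.4986

1086.4986 units


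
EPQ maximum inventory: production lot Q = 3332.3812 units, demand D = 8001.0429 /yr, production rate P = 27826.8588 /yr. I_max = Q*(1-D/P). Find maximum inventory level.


D/P = 0.2875
1 - D/P = 0.7125
I_max = 3332.3812 * 0.7125 = 2374.2233

2374.2233 units


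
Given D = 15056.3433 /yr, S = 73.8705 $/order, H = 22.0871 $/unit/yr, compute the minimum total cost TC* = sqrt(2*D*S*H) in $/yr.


2*D*S*H = 49131411.3963
TC* = sqrt(49131411.3963) = 7009.3802

7009.3802 $/yr


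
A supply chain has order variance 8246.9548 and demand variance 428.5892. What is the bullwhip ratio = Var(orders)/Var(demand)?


BW = 8246.9548 / 428.5892 = 19.2421

19.2421


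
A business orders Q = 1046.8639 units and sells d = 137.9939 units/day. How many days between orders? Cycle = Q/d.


Cycle = 1046.8639 / 137.9939 = 7.5863

7.5863 days


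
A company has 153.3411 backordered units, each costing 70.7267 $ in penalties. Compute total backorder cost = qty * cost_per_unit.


Total = 153.3411 * 70.7267 = 10845.3100

10845.3100 $


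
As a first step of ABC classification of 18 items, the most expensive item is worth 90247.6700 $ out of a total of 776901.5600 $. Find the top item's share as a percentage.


Top item = 90247.6700
Total = 776901.5600
Percentage = 90247.6700 / 776901.5600 * 100 = 11.6164

11.6164%


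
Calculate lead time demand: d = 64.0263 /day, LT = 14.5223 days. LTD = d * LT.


LTD = 64.0263 * 14.5223 = 929.8091

929.8091 units


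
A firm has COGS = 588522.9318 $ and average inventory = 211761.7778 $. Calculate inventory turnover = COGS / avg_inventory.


Turnover = 588522.9318 / 211761.7778 = 2.7792

2.7792


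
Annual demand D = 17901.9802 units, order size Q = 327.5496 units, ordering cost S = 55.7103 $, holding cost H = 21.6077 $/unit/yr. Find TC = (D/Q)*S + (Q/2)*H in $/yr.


Ordering cost = D*S/Q = 3044.8051
Holding cost = Q*H/2 = 3538.7967
TC = 3044.8051 + 3538.7967 = 6583.6018

6583.6018 $/yr


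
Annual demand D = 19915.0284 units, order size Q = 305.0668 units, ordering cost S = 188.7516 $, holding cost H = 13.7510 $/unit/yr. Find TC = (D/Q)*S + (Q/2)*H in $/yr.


Ordering cost = D*S/Q = 12321.8701
Holding cost = Q*H/2 = 2097.4868
TC = 12321.8701 + 2097.4868 = 14419.3569

14419.3569 $/yr


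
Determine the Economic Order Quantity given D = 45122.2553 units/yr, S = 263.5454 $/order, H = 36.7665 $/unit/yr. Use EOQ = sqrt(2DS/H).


2*D*S = 2 * 45122.2553 * 263.5454 = 23783525.6439
2*D*S/H = 646880.3298
EOQ = sqrt(646880.3298) = 804.2887

804.2887 units


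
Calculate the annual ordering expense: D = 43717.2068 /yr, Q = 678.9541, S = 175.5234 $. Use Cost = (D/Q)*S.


Number of orders = D/Q = 64.3890
Cost = 64.3890 * 175.5234 = 11301.7843

11301.7843 $/yr


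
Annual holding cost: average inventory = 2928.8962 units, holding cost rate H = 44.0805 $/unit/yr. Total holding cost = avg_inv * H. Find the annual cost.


Cost = 2928.8962 * 44.0805 = 129107.2089

129107.2089 $/yr


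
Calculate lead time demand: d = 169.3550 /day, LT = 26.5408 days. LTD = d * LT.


LTD = 169.3550 * 26.5408 = 4494.8172

4494.8172 units


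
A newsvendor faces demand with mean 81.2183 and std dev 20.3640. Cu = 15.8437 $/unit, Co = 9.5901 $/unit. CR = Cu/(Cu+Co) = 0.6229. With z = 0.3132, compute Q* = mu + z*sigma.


CR = Cu/(Cu+Co) = 15.8437/(15.8437+9.5901) = 0.6229
z = 0.3132
Q* = 81.2183 + 0.3132 * 20.3640 = 87.5963

87.5963 units


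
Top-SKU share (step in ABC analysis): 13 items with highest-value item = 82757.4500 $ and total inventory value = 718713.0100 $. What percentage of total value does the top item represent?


Top item = 82757.4500
Total = 718713.0100
Percentage = 82757.4500 / 718713.0100 * 100 = 11.5147

11.5147%


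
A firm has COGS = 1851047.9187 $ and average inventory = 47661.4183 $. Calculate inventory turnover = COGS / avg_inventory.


Turnover = 1851047.9187 / 47661.4183 = 38.8374

38.8374


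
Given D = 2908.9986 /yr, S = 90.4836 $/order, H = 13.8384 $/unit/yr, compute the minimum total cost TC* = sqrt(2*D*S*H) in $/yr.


2*D*S*H = 7284995.0139
TC* = sqrt(7284995.0139) = 2699.0730

2699.0730 $/yr
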